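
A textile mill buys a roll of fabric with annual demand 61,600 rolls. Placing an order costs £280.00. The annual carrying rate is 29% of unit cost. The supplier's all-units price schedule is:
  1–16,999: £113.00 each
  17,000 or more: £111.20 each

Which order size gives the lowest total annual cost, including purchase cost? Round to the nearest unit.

Q* ≈ 1,026 rolls

Holding cost per unit per year at price C is H = 0.29·C.
Evaluate total cost at each tier's feasible EOQ or, if the EOQ is below the tier, at the tier's minimum quantity.
EOQ at £113.00 = 1026.0 (feasible in tier 1): TC = 61,600×£113.00 + (61,600/1026.0)×280 + (1026.0/2)×0.29×£113.00 = £6,994,421.93.
EOQ at £111.20 = 1034.3 < 17000, so use break Q=17000: TC = 61,600×£111.20 + (61,600/17000.0)×280 + (17000.0/2)×0.29×£111.20 = £7,125,042.59.
Lowest total cost is £6,994,421.93 at Q = 1026.0.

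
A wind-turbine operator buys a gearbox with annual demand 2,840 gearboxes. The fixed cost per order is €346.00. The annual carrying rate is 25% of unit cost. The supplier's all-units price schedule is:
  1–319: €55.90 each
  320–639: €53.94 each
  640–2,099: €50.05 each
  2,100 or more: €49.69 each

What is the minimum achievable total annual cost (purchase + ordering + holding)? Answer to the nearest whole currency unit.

Holding cost per unit per year at price C is H = 0.25·C.
Candidates are each tier's EOQ (if it falls in that tier) and each price-break quantity.
Tier 1 (€55.90): EOQ = 375.0 exceeds tier's upper bound 319, so this tier is dominated.
EOQ at €53.94 = 381.8 (feasible in tier 2): TC = 2,840×€53.94 + (2,840/381.8)×346 + (381.8/2)×0.25×€53.94 = €158,337.59.
EOQ at €50.05 = 396.3 < 640, so use break Q=640: TC = 2,840×€50.05 + (2,840/640.0)×346 + (640.0/2)×0.25×€50.05 = €147,681.38.
EOQ at €49.69 = 397.7 < 2100, so use break Q=2100: TC = 2,840×€49.69 + (2,840/2100.0)×346 + (2100.0/2)×0.25×€49.69 = €154,631.15.
Lowest total cost among the candidates is at Q = 640.0.

TC* ≈ €147,681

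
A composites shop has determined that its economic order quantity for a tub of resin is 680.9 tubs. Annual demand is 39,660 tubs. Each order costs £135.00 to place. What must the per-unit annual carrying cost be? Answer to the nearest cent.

Squaring Q* = √(2DS/H) gives Q*² = 2DS/H.
From Q* = √(2DS/H): H = 2DS / Q*² = 2 × 39,660 × 135 / 680.9² = 23.0967.

H ≈ £23.10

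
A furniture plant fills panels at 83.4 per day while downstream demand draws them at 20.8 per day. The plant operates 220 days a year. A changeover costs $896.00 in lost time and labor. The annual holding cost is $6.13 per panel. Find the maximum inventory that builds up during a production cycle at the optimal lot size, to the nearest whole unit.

I_max ≈ 1,002 panels

Annual demand D = 20.8 × 220 = 4,576.
Production build-up factor (1 − d/p) = 1 − 20.8/83.4 = 0.7506.
Q* = √(2DS / (H(1 − d/p))) = √(2 × 4,576 × 896 / (6.13 × 0.7506)).
= √(8,200,192 / 4.6012) ≈ 1334.989.
Maximum inventory = Q*(1 − d/p) = 1334.989 × 0.7506 ≈ 1002.042.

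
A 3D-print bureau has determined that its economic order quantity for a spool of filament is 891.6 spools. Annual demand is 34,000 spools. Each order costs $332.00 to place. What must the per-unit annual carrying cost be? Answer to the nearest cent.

H ≈ $28.40

The basic EOQ model gives Q* = √(2DS/H); rearrange for the unknown.
From Q* = √(2DS/H): H = 2DS / Q*² = 2 × 34,000 × 332 / 891.6² = 28.3993.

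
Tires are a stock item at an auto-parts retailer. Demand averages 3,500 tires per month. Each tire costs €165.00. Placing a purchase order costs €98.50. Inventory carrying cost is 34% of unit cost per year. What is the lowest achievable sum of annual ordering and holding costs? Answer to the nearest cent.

TC* ≈ €21,544.64

Annual demand D = 3,500 × 12 = 42,000.
Holding cost H = 0.34 × €165.00 = €56.1000 per unit per year.
Q* = √(2DS/H) = √(2 × 42,000 × 98.5 / 56.1) ≈ 384.04.
At the optimum the two cost components are equal, so total cost = 2·(Q*/2)H = Q*·H.
Minimum total = √(2DSH) = √(2 × 42,000 × 98.5 × 56.1) ≈ 21544.637.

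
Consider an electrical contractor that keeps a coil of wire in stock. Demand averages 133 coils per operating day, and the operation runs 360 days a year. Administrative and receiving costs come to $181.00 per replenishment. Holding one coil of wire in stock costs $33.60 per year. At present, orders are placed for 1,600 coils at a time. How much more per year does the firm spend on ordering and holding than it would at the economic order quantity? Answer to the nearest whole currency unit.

Extra cost ≈ $8,164 per year

Annual demand D = 133 × 360 = 47,880.
EOQ = √(2DS/H) = √(2 × 47,880 × 181 / 33.6) ≈ 718.23.
Cost at Q* = (D/Q*)S + (Q*/2)H = √(2DSH) ≈ $24,132.43.
Cost at Q = 1,600: (47,880/1,600)×181 + (1,600/2)×33.6 = $5,416.43 + $26,880.00 = $32,296.42.
Excess = $32,296.42 − $24,132.43 = $8,164.00.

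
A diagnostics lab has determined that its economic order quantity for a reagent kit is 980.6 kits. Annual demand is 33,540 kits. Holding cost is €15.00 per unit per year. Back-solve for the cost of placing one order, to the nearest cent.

Squaring Q* = √(2DS/H) gives Q*² = 2DS/H.
From Q* = √(2DS/H): S = Q*²H / (2D) = 980.6² × 15 / (2 × 33,540) = 215.0215.

S ≈ €215.02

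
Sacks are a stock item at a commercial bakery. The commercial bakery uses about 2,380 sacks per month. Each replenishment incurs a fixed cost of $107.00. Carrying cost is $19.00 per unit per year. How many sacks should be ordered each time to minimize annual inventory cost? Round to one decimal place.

Annual demand D = 2,380 × 12 = 28,560.
EOQ = √(2DS / H) = √(2 × 28,560 × 107 / 19).
= √(6,111,840 / 19) = √321,675.7895 ≈ 567.165.

Q* ≈ 567.2 sacks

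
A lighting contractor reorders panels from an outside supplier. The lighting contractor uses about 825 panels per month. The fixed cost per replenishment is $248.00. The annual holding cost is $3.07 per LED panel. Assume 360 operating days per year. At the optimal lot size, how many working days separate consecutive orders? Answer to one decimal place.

T ≈ 46.0 days

Annual demand D = 825 × 12 = 9,900.
Q* = √(2DS/H) = √(2 × 9,900 × 248 / 3.07) ≈ 1264.71.
Cycle time = Q*/D × 360 = 1264.71 / 9,900 × 360 ≈ 45.989 days.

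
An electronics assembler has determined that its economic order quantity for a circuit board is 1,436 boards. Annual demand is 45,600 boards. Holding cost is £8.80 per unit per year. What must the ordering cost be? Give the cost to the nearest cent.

S ≈ £198.97

Invert the EOQ relation Q*² = 2DS/H.
From Q* = √(2DS/H): S = Q*²H / (2D) = 1,436² × 8.8 / (2 × 45,600) = 198.9742.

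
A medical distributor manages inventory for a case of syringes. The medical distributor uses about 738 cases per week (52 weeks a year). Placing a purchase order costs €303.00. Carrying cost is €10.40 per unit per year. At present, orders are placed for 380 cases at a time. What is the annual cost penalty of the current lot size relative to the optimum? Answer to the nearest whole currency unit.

Annual demand D = 738 × 52 = 38,376.
EOQ = √(2DS/H) = √(2 × 38,376 × 303 / 10.4) ≈ 1495.37.
Cost at Q* = (D/Q*)S + (Q*/2)H = √(2DSH) ≈ €15,551.88.
Cost at Q = 380: (38,376/380)×303 + (380/2)×10.4 = €30,599.81 + €1,976.00 = €32,575.81.
Excess = €32,575.81 − €15,551.88 = €17,023.93.

Extra cost ≈ €17,024 per year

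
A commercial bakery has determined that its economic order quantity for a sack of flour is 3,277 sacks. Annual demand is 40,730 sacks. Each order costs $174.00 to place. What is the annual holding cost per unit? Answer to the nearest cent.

The basic EOQ model gives Q* = √(2DS/H); rearrange for the unknown.
From Q* = √(2DS/H): H = 2DS / Q*² = 2 × 40,730 × 174 / 3,277² = 1.3199.

H ≈ $1.32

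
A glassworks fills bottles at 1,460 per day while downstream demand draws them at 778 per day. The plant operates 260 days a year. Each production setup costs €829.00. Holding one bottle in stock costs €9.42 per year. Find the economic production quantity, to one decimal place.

Annual demand D = 778 × 260 = 202,280.
Production build-up factor (1 − d/p) = 1 − 778/1,460 = 0.4671.
Q* = √(2DS / (H(1 − d/p))) = √(2 × 202,280 × 829 / (9.42 × 0.4671)).
= √(335,380,240 / 4.4003) ≈ 8730.267.

Q* ≈ 8,730.3 bottles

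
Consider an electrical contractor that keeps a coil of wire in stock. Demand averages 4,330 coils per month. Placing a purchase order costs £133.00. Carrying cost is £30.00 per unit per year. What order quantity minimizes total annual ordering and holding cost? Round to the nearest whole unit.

Q* ≈ 679 coils

Annual demand D = 4,330 × 12 = 51,960.
EOQ = √(2DS / H) = √(2 × 51,960 × 133 / 30).
= √(13,821,360 / 30) = √460,712 ≈ 678.758.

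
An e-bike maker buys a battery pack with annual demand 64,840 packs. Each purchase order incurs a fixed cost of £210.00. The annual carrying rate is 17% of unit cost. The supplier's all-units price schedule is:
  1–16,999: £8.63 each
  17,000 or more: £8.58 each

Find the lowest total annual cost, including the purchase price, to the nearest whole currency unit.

Holding cost per unit per year at price C is H = 0.17·C.
Evaluate total cost at each tier's feasible EOQ or, if the EOQ is below the tier, at the tier's minimum quantity.
EOQ at £8.63 = 4308.4 (feasible in tier 1): TC = 64,840×£8.63 + (64,840/4308.4)×210 + (4308.4/2)×0.17×£8.63 = £565,890.06.
EOQ at £8.58 = 4320.9 < 17000, so use break Q=17000: TC = 64,840×£8.58 + (64,840/17000.0)×210 + (17000.0/2)×0.17×£8.58 = £569,526.26.
Lowest total cost among the candidates is at Q = 4308.4.

TC* ≈ £565,890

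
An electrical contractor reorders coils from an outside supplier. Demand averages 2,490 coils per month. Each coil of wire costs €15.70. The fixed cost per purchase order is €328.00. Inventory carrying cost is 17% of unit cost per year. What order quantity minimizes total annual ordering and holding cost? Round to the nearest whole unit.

Annual demand D = 2,490 × 12 = 29,880.
Holding cost H = 0.17 × €15.70 = €2.6690 per unit per year.
EOQ = √(2DS / H) = √(2 × 29,880 × 328 / 2.669).
= √(19,601,280 / 2.669) = √7,344,053.9528 ≈ 2709.992.

Q* ≈ 2,710 coils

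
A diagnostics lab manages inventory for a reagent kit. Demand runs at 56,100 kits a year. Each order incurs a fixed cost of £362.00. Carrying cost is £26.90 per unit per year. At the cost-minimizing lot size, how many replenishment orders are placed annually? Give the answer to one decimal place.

The optimal lot size = √(2DS/H) = √(2 × 56,100 × 362 / 26.9) ≈ 1228.78.
Orders per year = D / Q* = 56,100 / 1228.78 ≈ 45.655.

N ≈ 45.7 orders per year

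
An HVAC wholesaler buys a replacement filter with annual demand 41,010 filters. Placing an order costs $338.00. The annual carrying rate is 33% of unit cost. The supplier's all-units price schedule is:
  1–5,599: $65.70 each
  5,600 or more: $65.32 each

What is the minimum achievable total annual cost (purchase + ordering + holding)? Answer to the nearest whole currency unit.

Holding cost per unit per year at price C is H = 0.33·C.
Candidates are each tier's EOQ (if it falls in that tier) and each price-break quantity.
EOQ at $65.70 = 1130.8 (feasible in tier 1): TC = 41,010×$65.70 + (41,010/1130.8)×338 + (1130.8/2)×0.33×$65.70 = $2,718,873.47.
EOQ at $65.32 = 1134.1 < 5600, so use break Q=5600: TC = 41,010×$65.32 + (41,010/5600.0)×338 + (5600.0/2)×0.33×$65.32 = $2,741,604.13.
Lowest total cost among the candidates is at Q = 1130.8.

TC* ≈ $2,718,873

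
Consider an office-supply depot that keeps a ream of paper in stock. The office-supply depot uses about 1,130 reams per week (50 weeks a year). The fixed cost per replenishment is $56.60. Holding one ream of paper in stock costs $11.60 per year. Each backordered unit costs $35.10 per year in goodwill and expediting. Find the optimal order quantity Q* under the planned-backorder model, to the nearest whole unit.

Annual demand D = 1,130 × 50 = 56,500.
With planned backorders, Q* = √(2DS/H) · √((H+B)/B).
√(2DS/H) = √(2 × 56,500 × 56.6 / 11.6) = 742.538.
√((H+B)/B) = √((11.6+35.1)/35.1) = 1.1535.
Q* ≈ 856.492.

Q* ≈ 856 reams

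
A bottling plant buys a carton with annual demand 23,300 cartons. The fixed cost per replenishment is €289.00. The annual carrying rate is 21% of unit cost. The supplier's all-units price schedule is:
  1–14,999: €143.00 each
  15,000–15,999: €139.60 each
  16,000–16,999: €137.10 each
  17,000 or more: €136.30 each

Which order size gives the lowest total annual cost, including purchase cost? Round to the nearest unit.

Holding cost per unit per year at price C is H = 0.21·C.
Evaluate total cost at each tier's feasible EOQ or, if the EOQ is below the tier, at the tier's minimum quantity.
EOQ at €143.00 = 669.7 (feasible in tier 1): TC = 23,300×€143.00 + (23,300/669.7)×289 + (669.7/2)×0.21×€143.00 = €3,352,010.35.
EOQ at €139.60 = 677.8 < 15000, so use break Q=15000: TC = 23,300×€139.60 + (23,300/15000.0)×289 + (15000.0/2)×0.21×€139.60 = €3,472,998.91.
EOQ at €137.10 = 683.9 < 16000, so use break Q=16000: TC = 23,300×€137.10 + (23,300/16000.0)×289 + (16000.0/2)×0.21×€137.10 = €3,425,178.86.
EOQ at €136.30 = 685.9 < 17000, so use break Q=17000: TC = 23,300×€136.30 + (23,300/17000.0)×289 + (17000.0/2)×0.21×€136.30 = €3,419,481.60.
Lowest total cost is €3,352,010.35 at Q = 669.7.

Q* ≈ 670 cartons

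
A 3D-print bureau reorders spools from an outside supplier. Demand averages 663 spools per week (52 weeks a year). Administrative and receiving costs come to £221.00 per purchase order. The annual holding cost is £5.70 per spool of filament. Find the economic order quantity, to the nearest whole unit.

Annual demand D = 663 × 52 = 34,476.
EOQ = √(2DS / H) = √(2 × 34,476 × 221 / 5.7).
= √(15,238,392 / 5.7) = √2,673,402.1053 ≈ 1635.054.

Q* ≈ 1,635 spools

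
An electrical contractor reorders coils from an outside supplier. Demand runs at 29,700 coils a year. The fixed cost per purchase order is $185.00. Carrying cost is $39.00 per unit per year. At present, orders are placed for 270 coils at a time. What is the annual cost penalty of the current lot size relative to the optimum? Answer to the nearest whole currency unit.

EOQ = √(2DS/H) = √(2 × 29,700 × 185 / 39) ≈ 530.82.
Cost at Q* = (D/Q*)S + (Q*/2)H = √(2DSH) ≈ $20,701.96.
Cost at Q = 270: (29,700/270)×185 + (270/2)×39 = $20,350.00 + $5,265.00 = $25,615.00.
Excess = $25,615.00 − $20,701.96 = $4,913.04.

Extra cost ≈ $4,913 per year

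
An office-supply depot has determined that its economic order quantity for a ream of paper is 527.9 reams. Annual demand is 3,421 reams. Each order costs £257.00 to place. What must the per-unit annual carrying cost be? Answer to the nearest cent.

H ≈ £6.31

The basic EOQ model gives Q* = √(2DS/H); rearrange for the unknown.
From Q* = √(2DS/H): H = 2DS / Q*² = 2 × 3,421 × 257 / 527.9² = 6.3098.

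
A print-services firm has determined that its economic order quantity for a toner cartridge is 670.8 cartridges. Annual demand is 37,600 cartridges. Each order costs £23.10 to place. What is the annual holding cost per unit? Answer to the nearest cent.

H ≈ £3.86

The basic EOQ model gives Q* = √(2DS/H); rearrange for the unknown.
From Q* = √(2DS/H): H = 2DS / Q*² = 2 × 37,600 × 23.1 / 670.8² = 3.8605.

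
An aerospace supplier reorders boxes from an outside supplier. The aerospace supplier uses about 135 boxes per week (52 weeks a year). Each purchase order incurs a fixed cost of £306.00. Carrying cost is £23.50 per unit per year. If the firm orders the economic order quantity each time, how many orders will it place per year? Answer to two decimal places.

N ≈ 16.42 orders per year

Annual demand D = 135 × 52 = 7,020.
Q* = √(2DS/H) = √(2 × 7,020 × 306 / 23.5) ≈ 427.57.
Orders per year = D / Q* = 7,020 / 427.57 ≈ 16.418.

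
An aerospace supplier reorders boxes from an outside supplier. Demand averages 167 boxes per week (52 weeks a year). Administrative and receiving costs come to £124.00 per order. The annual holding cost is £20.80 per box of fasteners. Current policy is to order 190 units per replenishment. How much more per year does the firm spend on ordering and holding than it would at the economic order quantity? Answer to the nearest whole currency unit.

Extra cost ≈ £951 per year

Annual demand D = 167 × 52 = 8,684.
EOQ = √(2DS/H) = √(2 × 8,684 × 124 / 20.8) ≈ 321.78.
Cost at Q* = (D/Q*)S + (Q*/2)H = √(2DSH) ≈ £6,692.95.
Cost at Q = 190: (8,684/190)×124 + (190/2)×20.8 = £5,667.45 + £1,976.00 = £7,643.45.
Excess = £7,643.45 − £6,692.95 = £950.51.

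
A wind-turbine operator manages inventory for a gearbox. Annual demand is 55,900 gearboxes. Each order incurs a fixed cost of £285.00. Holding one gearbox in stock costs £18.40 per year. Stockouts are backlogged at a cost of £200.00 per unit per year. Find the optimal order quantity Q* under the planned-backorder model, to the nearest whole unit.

Q* ≈ 1,375 gearboxes

With planned backorders, Q* = √(2DS/H) · √((H+B)/B).
√(2DS/H) = √(2 × 55,900 × 285 / 18.4) = 1315.935.
√((H+B)/B) = √((18.4+200)/200) = 1.0450.
Q* ≈ 1375.136.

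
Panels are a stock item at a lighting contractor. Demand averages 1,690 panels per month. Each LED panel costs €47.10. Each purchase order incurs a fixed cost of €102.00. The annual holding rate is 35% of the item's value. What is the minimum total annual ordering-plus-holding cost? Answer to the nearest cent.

TC* ≈ €8,258.35

Annual demand D = 1,690 × 12 = 20,280.
Holding cost H = 0.35 × €47.10 = €16.4850 per unit per year.
Q* = √(2DS/H) = √(2 × 20,280 × 102 / 16.485) ≈ 500.96.
At Q*, ordering cost (D/Q*)S equals holding cost (Q*/2)H, each = √(DSH/2).
Minimum total = √(2DSH) = √(2 × 20,280 × 102 × 16.485) ≈ 8258.355.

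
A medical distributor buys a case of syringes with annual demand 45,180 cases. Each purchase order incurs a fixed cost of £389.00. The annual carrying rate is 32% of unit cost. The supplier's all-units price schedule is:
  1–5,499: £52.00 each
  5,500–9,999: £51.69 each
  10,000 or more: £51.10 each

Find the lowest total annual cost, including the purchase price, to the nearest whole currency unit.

Holding cost per unit per year at price C is H = 0.32·C.
Candidates are each tier's EOQ (if it falls in that tier) and each price-break quantity.
EOQ at £52.00 = 1453.4 (feasible in tier 1): TC = 45,180×£52.00 + (45,180/1453.4)×389 + (1453.4/2)×0.32×£52.00 = £2,373,544.64.
EOQ at £51.69 = 1457.8 < 5500, so use break Q=5500: TC = 45,180×£51.69 + (45,180/5500.0)×389 + (5500.0/2)×0.32×£51.69 = £2,384,036.86.
EOQ at £51.10 = 1466.1 < 10000, so use break Q=10000: TC = 45,180×£51.10 + (45,180/10000.0)×389 + (10000.0/2)×0.32×£51.10 = £2,392,215.50.
Lowest total cost among the candidates is at Q = 1453.4.

TC* ≈ £2,373,545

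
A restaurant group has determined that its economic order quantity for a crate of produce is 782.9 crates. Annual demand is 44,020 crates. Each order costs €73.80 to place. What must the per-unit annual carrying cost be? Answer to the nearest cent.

Invert the EOQ relation Q*² = 2DS/H.
From Q* = √(2DS/H): H = 2DS / Q*² = 2 × 44,020 × 73.8 / 782.9² = 10.6004.

H ≈ €10.60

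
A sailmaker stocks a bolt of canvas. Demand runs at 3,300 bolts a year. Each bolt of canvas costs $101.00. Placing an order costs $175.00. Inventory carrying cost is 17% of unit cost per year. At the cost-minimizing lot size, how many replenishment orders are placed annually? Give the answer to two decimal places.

N ≈ 12.72 orders per year

Holding cost H = 0.17 × $101.00 = $17.1700 per unit per year.
The optimal lot size = √(2DS/H) = √(2 × 3,300 × 175 / 17.17) ≈ 259.36.
Orders per year = D / Q* = 3,300 / 259.36 ≈ 12.724.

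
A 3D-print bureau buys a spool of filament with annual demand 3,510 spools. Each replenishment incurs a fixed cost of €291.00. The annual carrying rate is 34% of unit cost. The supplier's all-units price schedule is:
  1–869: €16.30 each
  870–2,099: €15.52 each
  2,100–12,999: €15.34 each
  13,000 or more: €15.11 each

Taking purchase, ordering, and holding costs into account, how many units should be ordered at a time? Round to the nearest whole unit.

Q* ≈ 870 spools

Holding cost per unit per year at price C is H = 0.34·C.
For each price level, check whether its EOQ is feasible; otherwise the best quantity at that price is the breakpoint.
EOQ at €16.30 = 607.1 (feasible in tier 1): TC = 3,510×€16.30 + (3,510/607.1)×291 + (607.1/2)×0.34×€16.30 = €60,577.72.
EOQ at €15.52 = 622.2 < 870, so use break Q=870: TC = 3,510×€15.52 + (3,510/870.0)×291 + (870.0/2)×0.34×€15.52 = €57,944.64.
EOQ at €15.34 = 625.8 < 2100, so use break Q=2100: TC = 3,510×€15.34 + (3,510/2100.0)×291 + (2100.0/2)×0.34×€15.34 = €59,806.17.
EOQ at €15.11 = 630.6 < 13000, so use break Q=13000: TC = 3,510×€15.11 + (3,510/13000.0)×291 + (13000.0/2)×0.34×€15.11 = €86,507.77.
Lowest total cost is €57,944.64 at Q = 870.0.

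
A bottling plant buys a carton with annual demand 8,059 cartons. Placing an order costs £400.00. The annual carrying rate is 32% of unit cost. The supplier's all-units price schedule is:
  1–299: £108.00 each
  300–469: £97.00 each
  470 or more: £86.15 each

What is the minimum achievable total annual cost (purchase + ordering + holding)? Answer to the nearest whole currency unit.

Holding cost per unit per year at price C is H = 0.32·C.
For each price level, check whether its EOQ is feasible; otherwise the best quantity at that price is the breakpoint.
Tier 1 (£108.00): EOQ = 431.9 exceeds tier's upper bound 299, so this tier is dominated.
EOQ at £97.00 = 455.7 (feasible in tier 2): TC = 8,059×£97.00 + (8,059/455.7)×400 + (455.7/2)×0.32×£97.00 = £795,869.42.
EOQ at £86.15 = 483.6 (feasible in tier 3): TC = 8,059×£86.15 + (8,059/483.6)×400 + (483.6/2)×0.32×£86.15 = £707,614.63.
Lowest total cost among the candidates is at Q = 483.6.

TC* ≈ £707,615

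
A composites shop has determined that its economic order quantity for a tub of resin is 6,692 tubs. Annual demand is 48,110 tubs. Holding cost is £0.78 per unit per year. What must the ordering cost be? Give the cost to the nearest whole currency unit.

S ≈ £363

The basic EOQ model gives Q* = √(2DS/H); rearrange for the unknown.
From Q* = √(2DS/H): S = Q*²H / (2D) = 6,692² × 0.78 / (2 × 48,110) = 363.0288.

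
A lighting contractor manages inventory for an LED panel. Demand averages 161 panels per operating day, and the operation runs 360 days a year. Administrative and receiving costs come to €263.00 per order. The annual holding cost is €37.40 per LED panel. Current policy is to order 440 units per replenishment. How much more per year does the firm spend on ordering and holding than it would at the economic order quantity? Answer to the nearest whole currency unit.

Extra cost ≈ €9,105 per year

Annual demand D = 161 × 360 = 57,960.
EOQ = √(2DS/H) = √(2 × 57,960 × 263 / 37.4) ≈ 902.86.
Cost at Q* = (D/Q*)S + (Q*/2)H = √(2DSH) ≈ €33,767.03.
Cost at Q = 440: (57,960/440)×263 + (440/2)×37.4 = €34,644.27 + €8,228.00 = €42,872.27.
Excess = €42,872.27 − €33,767.03 = €9,105.24.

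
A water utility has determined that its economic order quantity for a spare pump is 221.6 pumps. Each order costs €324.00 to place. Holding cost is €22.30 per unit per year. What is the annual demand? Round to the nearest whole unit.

Invert the EOQ relation Q*² = 2DS/H.
From Q* = √(2DS/H): D = Q*²H / (2S) = 221.6² × 22.3 / (2 × 324) = 1689.933.

D ≈ 1,690 pumps per year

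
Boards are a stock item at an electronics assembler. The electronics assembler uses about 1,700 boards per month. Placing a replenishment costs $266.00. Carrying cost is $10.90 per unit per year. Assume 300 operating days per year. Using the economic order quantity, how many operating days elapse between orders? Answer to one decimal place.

Annual demand D = 1,700 × 12 = 20,400.
Q* = √(2DS/H) = √(2 × 20,400 × 266 / 10.9) ≈ 997.83.
Cycle time = Q*/D × 300 = 997.83 / 20,400 × 300 ≈ 14.674 days.

T ≈ 14.7 days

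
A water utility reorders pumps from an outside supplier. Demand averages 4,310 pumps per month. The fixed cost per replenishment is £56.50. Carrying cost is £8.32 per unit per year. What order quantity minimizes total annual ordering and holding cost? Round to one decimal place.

Annual demand D = 4,310 × 12 = 51,720.
EOQ = √(2DS / H) = √(2 × 51,720 × 56.5 / 8.32).
= √(5,844,360 / 8.32) = √702,447.1154 ≈ 838.121.

Q* ≈ 838.1 pumps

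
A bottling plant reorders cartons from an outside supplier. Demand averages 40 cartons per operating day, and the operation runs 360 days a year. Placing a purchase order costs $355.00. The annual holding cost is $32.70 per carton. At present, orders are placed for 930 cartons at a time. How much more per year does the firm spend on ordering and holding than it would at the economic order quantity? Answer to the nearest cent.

Extra cost ≈ $2,417.72 per year

Annual demand D = 40 × 360 = 14,400.
EOQ = √(2DS/H) = √(2 × 14,400 × 355 / 32.7) ≈ 559.16.
Cost at Q* = (D/Q*)S + (Q*/2)H = √(2DSH) ≈ $18,284.55.
Cost at Q = 930: (14,400/930)×355 + (930/2)×32.7 = $5,496.77 + $15,205.50 = $20,702.27.
Excess = $20,702.27 − $18,284.55 = $2,417.72.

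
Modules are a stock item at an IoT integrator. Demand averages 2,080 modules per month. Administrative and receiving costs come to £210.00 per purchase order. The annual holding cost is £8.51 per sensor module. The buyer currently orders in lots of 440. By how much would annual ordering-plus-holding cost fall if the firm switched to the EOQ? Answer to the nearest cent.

Extra cost ≈ £4,339.72 per year

Annual demand D = 2,080 × 12 = 24,960.
EOQ = √(2DS/H) = √(2 × 24,960 × 210 / 8.51) ≈ 1109.90.
Cost at Q* = (D/Q*)S + (Q*/2)H = √(2DSH) ≈ £9,445.21.
Cost at Q = 440: (24,960/440)×210 + (440/2)×8.51 = £11,912.73 + £1,872.20 = £13,784.93.
Excess = £13,784.93 − £9,445.21 = £4,339.72.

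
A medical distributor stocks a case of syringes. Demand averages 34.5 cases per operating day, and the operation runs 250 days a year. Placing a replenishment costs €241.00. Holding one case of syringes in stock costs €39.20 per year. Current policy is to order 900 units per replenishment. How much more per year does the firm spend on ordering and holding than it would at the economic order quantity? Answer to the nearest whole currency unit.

Extra cost ≈ €7,184 per year

Annual demand D = 34.5 × 250 = 8,625.
EOQ = √(2DS/H) = √(2 × 8,625 × 241 / 39.2) ≈ 325.66.
Cost at Q* = (D/Q*)S + (Q*/2)H = √(2DSH) ≈ €12,765.74.
Cost at Q = 900: (8,625/900)×241 + (900/2)×39.2 = €2,309.58 + €17,640.00 = €19,949.58.
Excess = €19,949.58 − €12,765.74 = €7,183.84.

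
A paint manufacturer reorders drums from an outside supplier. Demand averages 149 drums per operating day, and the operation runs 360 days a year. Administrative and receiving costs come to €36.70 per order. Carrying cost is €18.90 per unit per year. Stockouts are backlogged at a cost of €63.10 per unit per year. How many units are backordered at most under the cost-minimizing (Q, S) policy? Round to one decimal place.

Annual demand D = 149 × 360 = 53,640.
With planned backorders, Q* = √(2DS/H) · √((H+B)/B).
√(2DS/H) = √(2 × 53,640 × 36.7 / 18.9) = 456.417.
√((H+B)/B) = √((18.9+63.1)/63.1) = 1.1400.
Q* ≈ 520.300.
S* = Q* · H/(H+B) = 520.300 × 18.9/82 ≈ 119.923.

S* ≈ 119.9 drums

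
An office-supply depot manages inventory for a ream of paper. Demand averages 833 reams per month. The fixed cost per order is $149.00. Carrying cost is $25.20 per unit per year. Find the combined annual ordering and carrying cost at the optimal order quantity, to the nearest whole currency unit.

TC* ≈ $8,664

Annual demand D = 833 × 12 = 9,996.
EOQ = √(2DS/H) = √(2 × 9,996 × 149 / 25.2) ≈ 343.81.
At the optimum the two cost components are equal, so total cost = 2·(Q*/2)H = Q*·H.
Minimum total = √(2DSH) = √(2 × 9,996 × 149 × 25.2) ≈ 8664.061.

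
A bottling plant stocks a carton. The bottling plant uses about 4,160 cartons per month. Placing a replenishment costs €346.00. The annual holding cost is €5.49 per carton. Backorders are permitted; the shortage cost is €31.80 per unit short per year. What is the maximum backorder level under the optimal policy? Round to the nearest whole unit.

Annual demand D = 4,160 × 12 = 49,920.
With planned backorders, Q* = √(2DS/H) · √((H+B)/B).
√(2DS/H) = √(2 × 49,920 × 346 / 5.49) = 2508.443.
√((H+B)/B) = √((5.49+31.8)/31.8) = 1.0829.
Q* ≈ 2716.357.
S* = Q* · H/(H+B) = 2716.357 × 5.49/37.29 ≈ 399.914.

S* ≈ 400 cartons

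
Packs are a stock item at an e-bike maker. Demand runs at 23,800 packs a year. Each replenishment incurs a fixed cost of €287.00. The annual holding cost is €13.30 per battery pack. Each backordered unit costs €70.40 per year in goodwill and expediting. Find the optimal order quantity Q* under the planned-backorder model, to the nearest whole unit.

With planned backorders, Q* = √(2DS/H) · √((H+B)/B).
√(2DS/H) = √(2 × 23,800 × 287 / 13.3) = 1013.488.
√((H+B)/B) = √((13.3+70.4)/70.4) = 1.0904.
Q* ≈ 1105.083.

Q* ≈ 1,105 packs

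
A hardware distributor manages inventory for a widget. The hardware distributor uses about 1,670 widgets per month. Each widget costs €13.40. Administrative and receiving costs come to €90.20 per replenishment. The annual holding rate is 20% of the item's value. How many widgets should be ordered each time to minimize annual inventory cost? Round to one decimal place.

Annual demand D = 1,670 × 12 = 20,040.
Holding cost H = 0.20 × €13.40 = €2.6800 per unit per year.
EOQ = √(2DS / H) = √(2 × 20,040 × 90.2 / 2.68).
= √(3,615,216 / 2.68) = √1,348,961.194 ≈ 1161.448.

Q* ≈ 1,161.4 widgets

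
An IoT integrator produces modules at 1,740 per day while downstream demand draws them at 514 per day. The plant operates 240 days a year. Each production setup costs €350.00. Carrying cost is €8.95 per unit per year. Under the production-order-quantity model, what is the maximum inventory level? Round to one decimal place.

Annual demand D = 514 × 240 = 123,360.
Production build-up factor (1 − d/p) = 1 − 514/1,740 = 0.7046.
Q* = √(2DS / (H(1 − d/p))) = √(2 × 123,360 × 350 / (8.95 × 0.7046)).
= √(86,352,000 / 6.3061) ≈ 3700.446.
Maximum inventory = Q*(1 − d/p) = 3700.446 × 0.7046 ≈ 2607.326.

I_max ≈ 2,607.3 modules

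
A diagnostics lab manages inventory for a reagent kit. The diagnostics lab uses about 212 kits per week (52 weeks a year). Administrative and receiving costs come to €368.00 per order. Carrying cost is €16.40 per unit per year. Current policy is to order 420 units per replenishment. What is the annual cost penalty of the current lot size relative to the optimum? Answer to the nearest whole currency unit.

Annual demand D = 212 × 52 = 11,024.
EOQ = √(2DS/H) = √(2 × 11,024 × 368 / 16.4) ≈ 703.37.
Cost at Q* = (D/Q*)S + (Q*/2)H = √(2DSH) ≈ €11,535.34.
Cost at Q = 420: (11,024/420)×368 + (420/2)×16.4 = €9,659.12 + €3,444.00 = €13,103.12.
Excess = €13,103.12 − €11,535.34 = €1,567.78.

Extra cost ≈ €1,568 per year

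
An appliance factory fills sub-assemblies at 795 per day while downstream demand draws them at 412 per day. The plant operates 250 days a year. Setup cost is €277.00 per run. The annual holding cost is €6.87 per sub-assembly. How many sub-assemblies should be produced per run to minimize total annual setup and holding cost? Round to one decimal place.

Annual demand D = 412 × 250 = 103,000.
Production build-up factor (1 − d/p) = 1 − 412/795 = 0.4818.
Q* = √(2DS / (H(1 − d/p))) = √(2 × 103,000 × 277 / (6.87 × 0.4818)).
= √(57,062,000 / 3.3097) ≈ 4152.210.

Q* ≈ 4,152.2 sub-assemblies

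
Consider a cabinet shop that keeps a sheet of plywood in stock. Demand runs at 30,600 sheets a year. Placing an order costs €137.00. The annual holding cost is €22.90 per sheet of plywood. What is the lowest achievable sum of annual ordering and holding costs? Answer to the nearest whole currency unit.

The optimal lot size = √(2DS/H) = √(2 × 30,600 × 137 / 22.9) ≈ 605.09.
At Q*, ordering cost (D/Q*)S equals holding cost (Q*/2)H, each = √(DSH/2).
Minimum total = √(2DSH) = √(2 × 30,600 × 137 × 22.9) ≈ 13856.506.

TC* ≈ €13,857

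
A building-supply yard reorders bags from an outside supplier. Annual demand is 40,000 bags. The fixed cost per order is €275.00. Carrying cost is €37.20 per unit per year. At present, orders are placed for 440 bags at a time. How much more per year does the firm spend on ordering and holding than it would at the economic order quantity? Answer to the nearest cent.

EOQ = √(2DS/H) = √(2 × 40,000 × 275 / 37.2) ≈ 769.02.
Cost at Q* = (D/Q*)S + (Q*/2)H = √(2DSH) ≈ €28,607.69.
Cost at Q = 440: (40,000/440)×275 + (440/2)×37.2 = €25,000.00 + €8,184.00 = €33,184.00.
Excess = €33,184.00 − €28,607.69 = €4,576.31.

Extra cost ≈ €4,576.31 per year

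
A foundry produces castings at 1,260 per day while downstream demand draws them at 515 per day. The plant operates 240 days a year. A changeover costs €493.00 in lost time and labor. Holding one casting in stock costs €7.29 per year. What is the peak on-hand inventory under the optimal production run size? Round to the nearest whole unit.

Annual demand D = 515 × 240 = 123,600.
Production build-up factor (1 − d/p) = 1 − 515/1,260 = 0.5913.
Q* = √(2DS / (H(1 − d/p))) = √(2 × 123,600 × 493 / (7.29 × 0.5913)).
= √(121,869,600 / 4.3104) ≈ 5317.299.
Maximum inventory = Q*(1 − d/p) = 5317.299 × 0.5913 ≈ 3143.958.

I_max ≈ 3,144 castings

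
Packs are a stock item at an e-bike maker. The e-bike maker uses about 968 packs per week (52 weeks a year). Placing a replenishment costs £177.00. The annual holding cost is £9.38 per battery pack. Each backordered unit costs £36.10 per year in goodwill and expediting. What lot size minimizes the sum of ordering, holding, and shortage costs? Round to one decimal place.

Annual demand D = 968 × 52 = 50,336.
With planned backorders, Q* = √(2DS/H) · √((H+B)/B).
√(2DS/H) = √(2 × 50,336 × 177 / 9.38) = 1378.287.
√((H+B)/B) = √((9.38+36.1)/36.1) = 1.1224.
Q* ≈ 1547.021.

Q* ≈ 1,547.0 packs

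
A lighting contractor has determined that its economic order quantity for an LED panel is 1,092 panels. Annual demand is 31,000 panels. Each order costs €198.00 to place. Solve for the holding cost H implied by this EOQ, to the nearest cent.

Squaring Q* = √(2DS/H) gives Q*² = 2DS/H.
From Q* = √(2DS/H): H = 2DS / Q*² = 2 × 31,000 × 198 / 1,092² = 10.2947.

H ≈ €10.29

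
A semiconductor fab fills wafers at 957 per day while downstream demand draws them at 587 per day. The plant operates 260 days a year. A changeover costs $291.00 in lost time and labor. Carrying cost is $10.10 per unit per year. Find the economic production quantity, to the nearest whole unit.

Annual demand D = 587 × 260 = 152,620.
Production build-up factor (1 − d/p) = 1 − 587/957 = 0.3866.
Q* = √(2DS / (H(1 − d/p))) = √(2 × 152,620 × 291 / (10.1 × 0.3866)).
= √(88,824,840 / 3.9049) ≈ 4769.377.

Q* ≈ 4,769 wafers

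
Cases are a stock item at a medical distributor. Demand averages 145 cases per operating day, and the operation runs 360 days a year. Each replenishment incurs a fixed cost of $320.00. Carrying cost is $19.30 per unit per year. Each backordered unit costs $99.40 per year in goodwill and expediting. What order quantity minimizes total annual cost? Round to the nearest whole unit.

Annual demand D = 145 × 360 = 52,200.
With planned backorders, Q* = √(2DS/H) · √((H+B)/B).
√(2DS/H) = √(2 × 52,200 × 320 / 19.3) = 1315.669.
√((H+B)/B) = √((19.3+99.4)/99.4) = 1.0928.
Q* ≈ 1437.735.

Q* ≈ 1,438 cases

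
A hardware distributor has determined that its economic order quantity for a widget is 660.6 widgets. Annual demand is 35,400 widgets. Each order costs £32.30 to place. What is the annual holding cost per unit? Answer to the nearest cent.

H ≈ £5.24

Squaring Q* = √(2DS/H) gives Q*² = 2DS/H.
From Q* = √(2DS/H): H = 2DS / Q*² = 2 × 35,400 × 32.3 / 660.6² = 5.2403.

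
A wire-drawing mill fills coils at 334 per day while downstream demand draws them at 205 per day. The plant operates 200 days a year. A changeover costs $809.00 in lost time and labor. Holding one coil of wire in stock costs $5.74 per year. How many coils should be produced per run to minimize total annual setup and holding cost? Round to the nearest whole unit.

Q* ≈ 5,470 coils

Annual demand D = 205 × 200 = 41,000.
Production build-up factor (1 − d/p) = 1 − 205/334 = 0.3862.
Q* = √(2DS / (H(1 − d/p))) = √(2 × 41,000 × 809 / (5.74 × 0.3862)).
= √(66,338,000 / 2.2169) ≈ 5470.205.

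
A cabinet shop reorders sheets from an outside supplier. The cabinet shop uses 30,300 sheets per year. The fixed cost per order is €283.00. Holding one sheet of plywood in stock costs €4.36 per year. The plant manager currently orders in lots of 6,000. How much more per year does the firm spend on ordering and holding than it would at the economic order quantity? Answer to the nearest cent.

EOQ = √(2DS/H) = √(2 × 30,300 × 283 / 4.36) ≈ 1983.29.
Cost at Q* = (D/Q*)S + (Q*/2)H = √(2DSH) ≈ €8,647.15.
Cost at Q = 6,000: (30,300/6,000)×283 + (6,000/2)×4.36 = €1,429.15 + €13,080.00 = €14,509.15.
Excess = €14,509.15 − €8,647.15 = €5,862.00.

Extra cost ≈ €5,862.00 per year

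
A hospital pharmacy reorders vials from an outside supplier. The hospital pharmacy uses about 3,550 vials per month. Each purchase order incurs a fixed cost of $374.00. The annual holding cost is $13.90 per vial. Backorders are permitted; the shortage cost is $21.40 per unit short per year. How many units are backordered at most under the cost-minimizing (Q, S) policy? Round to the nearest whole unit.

S* ≈ 766 vials

Annual demand D = 3,550 × 12 = 42,600.
With planned backorders, Q* = √(2DS/H) · √((H+B)/B).
√(2DS/H) = √(2 × 42,600 × 374 / 13.9) = 1514.078.
√((H+B)/B) = √((13.9+21.4)/21.4) = 1.2843.
Q* ≈ 1944.593.
S* = Q* · H/(H+B) = 1944.593 × 13.9/35.3 ≈ 765.718.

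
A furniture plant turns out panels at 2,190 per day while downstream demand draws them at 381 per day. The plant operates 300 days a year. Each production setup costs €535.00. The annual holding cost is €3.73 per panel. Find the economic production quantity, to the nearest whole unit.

Annual demand D = 381 × 300 = 114,300.
Production build-up factor (1 − d/p) = 1 − 381/2,190 = 0.8260.
Q* = √(2DS / (H(1 − d/p))) = √(2 × 114,300 × 535 / (3.73 × 0.8260)).
= √(122,301,000 / 3.0811) ≈ 6300.331.

Q* ≈ 6,300 panels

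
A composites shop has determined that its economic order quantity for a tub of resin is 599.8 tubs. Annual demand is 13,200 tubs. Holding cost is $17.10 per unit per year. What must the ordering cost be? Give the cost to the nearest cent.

S ≈ $233.03

The basic EOQ model gives Q* = √(2DS/H); rearrange for the unknown.
From Q* = √(2DS/H): S = Q*²H / (2D) = 599.8² × 17.1 / (2 × 13,200) = 233.0264.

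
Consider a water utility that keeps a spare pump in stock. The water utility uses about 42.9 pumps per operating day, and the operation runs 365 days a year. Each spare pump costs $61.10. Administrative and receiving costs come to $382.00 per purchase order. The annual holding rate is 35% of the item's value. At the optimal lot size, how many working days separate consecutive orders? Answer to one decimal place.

T ≈ 17.4 days

Annual demand D = 42.9 × 365 = 15,658.5.
Holding cost H = 0.35 × $61.10 = $21.3850 per unit per year.
Q* = √(2DS/H) = √(2 × 15,658.5 × 382 / 21.385) ≈ 747.94.
Cycle time = Q*/D × 365 = 747.94 / 15,658.5 × 365 ≈ 17.435 days.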